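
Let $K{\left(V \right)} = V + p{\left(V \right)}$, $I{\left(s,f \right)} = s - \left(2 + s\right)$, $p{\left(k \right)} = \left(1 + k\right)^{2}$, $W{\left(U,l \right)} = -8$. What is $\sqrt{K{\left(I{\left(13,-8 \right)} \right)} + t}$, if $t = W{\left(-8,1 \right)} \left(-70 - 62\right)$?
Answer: $\sqrt{1055} \approx 32.481$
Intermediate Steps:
$I{\left(s,f \right)} = -2$
$t = 1056$ ($t = - 8 \left(-70 - 62\right) = \left(-8\right) \left(-132\right) = 1056$)
$K{\left(V \right)} = V + \left(1 + V\right)^{2}$
$\sqrt{K{\left(I{\left(13,-8 \right)} \right)} + t} = \sqrt{\left(-2 + \left(1 - 2\right)^{2}\right) + 1056} = \sqrt{\left(-2 + \left(-1\right)^{2}\right) + 1056} = \sqrt{\left(-2 + 1\right) + 1056} = \sqrt{-1 + 1056} = \sqrt{1055}$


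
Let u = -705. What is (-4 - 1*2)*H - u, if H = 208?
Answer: -543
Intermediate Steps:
(-4 - 1*2)*H - u = (-4 - 1*2)*208 - 1*(-705) = (-4 - 2)*208 + 705 = -6*208 + 705 = -1248 + 705 = -543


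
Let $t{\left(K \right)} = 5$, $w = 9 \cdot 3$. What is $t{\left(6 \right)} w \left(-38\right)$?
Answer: $-5130$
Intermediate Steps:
$w = 27$
$t{\left(6 \right)} w \left(-38\right) = 5 \cdot 27 \left(-38\right) = 135 \left(-38\right) = -5130$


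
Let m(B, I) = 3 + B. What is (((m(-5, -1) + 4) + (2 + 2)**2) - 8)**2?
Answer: 100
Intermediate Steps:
(((m(-5, -1) + 4) + (2 + 2)**2) - 8)**2 = ((((3 - 5) + 4) + (2 + 2)**2) - 8)**2 = (((-2 + 4) + 4**2) - 8)**2 = ((2 + 16) - 8)**2 = (18 - 8)**2 = 10**2 = 100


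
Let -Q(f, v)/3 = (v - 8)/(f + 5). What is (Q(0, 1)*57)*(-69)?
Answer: -82593/5 ≈ -16519.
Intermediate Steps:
Q(f, v) = -3*(-8 + v)/(5 + f) (Q(f, v) = -3*(v - 8)/(f + 5) = -3*(-8 + v)/(5 + f))
(Q(0, 1)*57)*(-69) = ((3*(8 - 1*1)/(5 + 0))*57)*(-69) = ((3*(8 - 1)/5)*57)*(-69) = ((3*(⅕)*7)*57)*(-69) = ((21/5)*57)*(-69) = (1197/5)*(-69) = -82593/5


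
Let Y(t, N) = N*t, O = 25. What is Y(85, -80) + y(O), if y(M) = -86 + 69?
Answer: -6817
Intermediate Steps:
y(M) = -17
Y(85, -80) + y(O) = -80*85 - 17 = -6800 - 17 = -6817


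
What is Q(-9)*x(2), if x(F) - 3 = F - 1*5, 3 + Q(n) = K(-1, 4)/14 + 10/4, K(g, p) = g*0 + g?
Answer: 0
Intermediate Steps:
K(g, p) = g (K(g, p) = 0 + g = g)
Q(n) = -4/7 (Q(n) = -3 + (-1/14 + 10/4) = -3 + (-1*1/14 + 10*(¼)) = -3 + (-1/14 + 5/2) = -3 + 17/7 = -4/7)
x(F) = -2 + F (x(F) = 3 + (F - 1*5) = 3 + (F - 5) = 3 + (-5 + F) = -2 + F)
Q(-9)*x(2) = -4*(-2 + 2)/7 = -4/7*0 = 0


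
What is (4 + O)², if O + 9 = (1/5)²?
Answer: 15376/625 ≈ 24.602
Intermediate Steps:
O = -224/25 (O = -9 + (1/5)² = -9 + (⅕)² = -9 + 1/25 = -224/25 ≈ -8.9600)
(4 + O)² = (4 - 224/25)² = (-124/25)² = 15376/625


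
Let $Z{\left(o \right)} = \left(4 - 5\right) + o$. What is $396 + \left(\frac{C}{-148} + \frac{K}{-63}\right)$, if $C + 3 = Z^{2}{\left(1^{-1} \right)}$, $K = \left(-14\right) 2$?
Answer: $\frac{528091}{1332} \approx 396.46$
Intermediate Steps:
$K = -28$
$Z{\left(o \right)} = -1 + o$
$C = -3$ ($C = -3 + \left(-1 + 1^{-1}\right)^{2} = -3 + \left(-1 + 1\right)^{2} = -3 + 0^{2} = -3 + 0 = -3$)
$396 + \left(\frac{C}{-148} + \frac{K}{-63}\right) = 396 - \left(- \frac{4}{9} - \frac{3}{148}\right) = 396 - - \frac{619}{1332} = 396 + \left(\frac{3}{148} + \frac{4}{9}\right) = 396 + \frac{619}{1332} = \frac{528091}{1332}$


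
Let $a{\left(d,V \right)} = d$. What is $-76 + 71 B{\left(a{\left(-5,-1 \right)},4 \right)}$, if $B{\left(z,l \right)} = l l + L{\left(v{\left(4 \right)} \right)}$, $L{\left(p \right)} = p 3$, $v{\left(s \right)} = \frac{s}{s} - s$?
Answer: $421$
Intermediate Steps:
$v{\left(s \right)} = 1 - s$
$L{\left(p \right)} = 3 p$
$B{\left(z,l \right)} = -9 + l^{2}$ ($B{\left(z,l \right)} = l l + 3 \left(1 - 4\right) = l^{2} + 3 \left(1 - 4\right) = l^{2} + 3 \left(-3\right) = l^{2} - 9 = -9 + l^{2}$)
$-76 + 71 B{\left(a{\left(-5,-1 \right)},4 \right)} = -76 + 71 \left(-9 + 4^{2}\right) = -76 + 71 \left(-9 + 16\right) = -76 + 71 \cdot 7 = -76 + 497 = 421$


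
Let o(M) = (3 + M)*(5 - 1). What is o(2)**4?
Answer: 160000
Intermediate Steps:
o(M) = 12 + 4*M (o(M) = (3 + M)*4 = 12 + 4*M)
o(2)**4 = (12 + 4*2)**4 = (12 + 8)**4 = 20**4 = 160000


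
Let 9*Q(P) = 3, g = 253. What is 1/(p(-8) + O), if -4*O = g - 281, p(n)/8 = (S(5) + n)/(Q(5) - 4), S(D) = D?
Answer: 11/149 ≈ 0.073825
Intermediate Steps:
Q(P) = 1/3 (Q(P) = (1/9)*3 = 1/3)
p(n) = -120/11 - 24*n/11 (p(n) = 8*((5 + n)/(1/3 - 4)) = 8*((5 + n)/(-11/3)) = 8*((5 + n)*(-3/11)) = 8*(-15/11 - 3*n/11) = -120/11 - 24*n/11)
O = 7 (O = -(253 - 281)/4 = -1/4*(-28) = 7)
1/(p(-8) + O) = 1/((-120/11 - 24/11*(-8)) + 7) = 1/((-120/11 + 192/11) + 7) = 1/(72/11 + 7) = 1/(149/11) = 11/149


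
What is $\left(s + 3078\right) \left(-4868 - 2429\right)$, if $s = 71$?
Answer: $-22978253$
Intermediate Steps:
$\left(s + 3078\right) \left(-4868 - 2429\right) = \left(71 + 3078\right) \left(-4868 - 2429\right) = 3149 \left(-7297\right) = -22978253$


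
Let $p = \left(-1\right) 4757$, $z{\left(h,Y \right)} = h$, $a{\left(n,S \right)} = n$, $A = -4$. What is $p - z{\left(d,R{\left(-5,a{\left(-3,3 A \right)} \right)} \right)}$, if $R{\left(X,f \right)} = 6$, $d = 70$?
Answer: $-4827$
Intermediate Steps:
$p = -4757$
$p - z{\left(d,R{\left(-5,a{\left(-3,3 A \right)} \right)} \right)} = -4757 - 70 = -4827$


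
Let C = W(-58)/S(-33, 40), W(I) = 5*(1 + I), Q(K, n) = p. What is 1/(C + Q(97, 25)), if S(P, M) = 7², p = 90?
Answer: 49/4125 ≈ 0.011879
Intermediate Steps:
Q(K, n) = 90
S(P, M) = 49
W(I) = 5 + 5*I
C = -285/49 (C = (5 + 5*(-58))/49 = (5 - 290)*(1/49) = -285*1/49 = -285/49 ≈ -5.8163)
1/(C + Q(97, 25)) = 1/(-285/49 + 90) = 1/(4125/49) = 49/4125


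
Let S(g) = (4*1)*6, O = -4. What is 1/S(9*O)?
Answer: 1/24 ≈ 0.041667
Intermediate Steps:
S(g) = 24 (S(g) = 4*6 = 24)
1/S(9*O) = 1/24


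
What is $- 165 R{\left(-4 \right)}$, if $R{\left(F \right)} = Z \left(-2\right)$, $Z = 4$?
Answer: $1320$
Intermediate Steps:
$R{\left(F \right)} = -8$ ($R{\left(F \right)} = 4 \left(-2\right) = -8$)
$- 165 R{\left(-4 \right)} = \left(-165\right) \left(-8\right) = 1320$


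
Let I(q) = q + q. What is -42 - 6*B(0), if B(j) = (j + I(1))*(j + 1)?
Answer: -54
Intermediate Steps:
I(q) = 2*q
B(j) = (1 + j)*(2 + j) (B(j) = (j + 2*1)*(j + 1) = (j + 2)*(1 + j) = (2 + j)*(1 + j) = (1 + j)*(2 + j))
-42 - 6*B(0) = -42 - 6*(2 + 0**2 + 3*0) = -42 - 6*(2 + 0 + 0) = -42 - 6*2 = -42 - 12 = -54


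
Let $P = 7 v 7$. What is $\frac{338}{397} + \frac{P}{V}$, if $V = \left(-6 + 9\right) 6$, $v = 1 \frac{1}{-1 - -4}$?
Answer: $\frac{37705}{21438} \approx 1.7588$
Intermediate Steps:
$v = \frac{1}{3}$ ($v = 1 \frac{1}{-1 + 4} = 1 \cdot \frac{1}{3} = \frac{1}{3} \approx 0.33333$)
$P = \frac{49}{3}$ ($P = 7 \cdot \frac{1}{3} \cdot 7 = \frac{7}{3} \cdot 7 = \frac{49}{3} \approx 16.333$)
$V = 18$ ($V = 3 \cdot 6 = 18$)
$\frac{338}{397} + \frac{P}{V} = \frac{338}{397} + \frac{49}{3 \cdot 18} = 338 \cdot \frac{1}{397} + \frac{49}{3} \cdot \frac{1}{18} = \frac{338}{397} + \frac{49}{54} = \frac{37705}{21438}$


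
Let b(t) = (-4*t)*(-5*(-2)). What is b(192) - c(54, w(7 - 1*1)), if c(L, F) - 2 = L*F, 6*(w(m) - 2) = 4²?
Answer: -7934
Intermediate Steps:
w(m) = 14/3 (w(m) = 2 + (⅙)*4² = 2 + (⅙)*16 = 2 + 8/3 = 14/3)
b(t) = -40*t (b(t) = -4*t*10 = -40*t)
c(L, F) = 2 + F*L (c(L, F) = 2 + L*F = 2 + F*L)
b(192) - c(54, w(7 - 1*1)) = -40*192 - (2 + (14/3)*54) = -7680 - (2 + 252) = -7680 - 1*254 = -7680 - 254 = -7934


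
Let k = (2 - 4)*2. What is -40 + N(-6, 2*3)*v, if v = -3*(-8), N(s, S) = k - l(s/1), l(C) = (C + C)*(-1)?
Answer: -424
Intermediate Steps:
k = -4 (k = -2*2 = -4)
l(C) = -2*C (l(C) = (2*C)*(-1) = -2*C)
N(s, S) = -4 + 2*s (N(s, S) = -4 - (-2)*s/1 = -4 - (-2)*s*1 = -4 - (-2)*s = -4 + 2*s)
v = 24
-40 + N(-6, 2*3)*v = -40 + (-4 + 2*(-6))*24 = -40 + (-4 - 12)*24 = -40 - 16*24 = -40 - 384 = -424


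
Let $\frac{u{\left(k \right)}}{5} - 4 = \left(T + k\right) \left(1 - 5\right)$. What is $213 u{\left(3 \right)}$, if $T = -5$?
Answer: $12780$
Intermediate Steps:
$u{\left(k \right)} = 120 - 20 k$ ($u{\left(k \right)} = 20 + 5 \left(-5 + k\right) \left(1 - 5\right) = 20 + 5 \left(-5 + k\right) \left(-4\right) = 20 + 5 \left(20 - 4 k\right) = 20 - \left(-100 + 20 k\right) = 120 - 20 k$)
$213 u{\left(3 \right)} = 213 \left(120 - 60\right) = 213 \cdot 60 = 12780$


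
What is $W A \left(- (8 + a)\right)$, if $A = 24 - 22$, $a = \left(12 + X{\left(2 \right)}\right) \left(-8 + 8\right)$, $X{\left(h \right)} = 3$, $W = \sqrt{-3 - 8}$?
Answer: $- 16 i \sqrt{11} \approx - 53.066 i$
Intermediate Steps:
$W = i \sqrt{11}$ ($W = \sqrt{-11} = i \sqrt{11} \approx 3.3166 i$)
$a = 0$ ($a = \left(12 + 3\right) \left(-8 + 8\right) = 15 \cdot 0 = 0$)
$A = 2$ ($A = 24 - 22 = 2$)
$W A \left(- (8 + a)\right) = i \sqrt{11} \cdot 2 \left(- (8 + 0)\right) = 2 i \sqrt{11} \left(\left(-1\right) 8\right) = 2 i \sqrt{11} \left(-8\right) = - 16 i \sqrt{11}$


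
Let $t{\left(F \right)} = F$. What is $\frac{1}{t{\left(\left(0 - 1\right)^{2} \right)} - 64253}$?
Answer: $- \frac{1}{64252} \approx -1.5564 \cdot 10^{-5}$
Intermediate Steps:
$\frac{1}{t{\left(\left(0 - 1\right)^{2} \right)} - 64253} = \frac{1}{\left(0 - 1\right)^{2} - 64253} = \frac{1}{\left(-1\right)^{2} - 64253} = \frac{1}{1 - 64253} = \frac{1}{-64252} = - \frac{1}{64252}$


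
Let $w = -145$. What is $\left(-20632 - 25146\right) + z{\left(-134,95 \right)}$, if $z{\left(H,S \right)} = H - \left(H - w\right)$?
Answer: $-45923$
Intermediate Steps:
$z{\left(H,S \right)} = -145$ ($z{\left(H,S \right)} = H - \left(145 + H\right) = -145$)
$\left(-20632 - 25146\right) + z{\left(-134,95 \right)} = \left(-20632 - 25146\right) - 145 = -45778 - 145 = -45923$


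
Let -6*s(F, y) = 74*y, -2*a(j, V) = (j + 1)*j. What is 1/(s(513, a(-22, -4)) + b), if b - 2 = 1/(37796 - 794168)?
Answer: 756372/2156416571 ≈ 0.00035075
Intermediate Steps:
a(j, V) = -j*(1 + j)/2 (a(j, V) = -(j + 1)*j/2 = -(1 + j)*j/2 = -j*(1 + j)/2)
s(F, y) = -37*y/3
b = 1512743/756372 (b = 2 + 1/(37796 - 794168) = 2 + 1/(-756372) = 2 - 1/756372 = 1512743/756372 ≈ 2.0000)
1/(s(513, a(-22, -4)) + b) = 1/(-(-37)*(-22)*(1 - 22)/6 + 1512743/756372) = 1/(-(-37)*(-22)*(-21)/6 + 1512743/756372) = 1/(-37/3*(-231) + 1512743/756372) = 1/(2849 + 1512743/756372) = 1/(2156416571/756372) = 756372/2156416571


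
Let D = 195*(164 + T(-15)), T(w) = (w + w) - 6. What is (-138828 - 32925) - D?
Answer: -196713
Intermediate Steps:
T(w) = -6 + 2*w (T(w) = 2*w - 6 = -6 + 2*w)
D = 24960 (D = 195*(164 + (-6 + 2*(-15))) = 195*(164 + (-6 - 30)) = 195*(164 - 36) = 195*128 = 24960)
(-138828 - 32925) - D = (-138828 - 32925) - 1*24960 = -171753 - 24960 = -196713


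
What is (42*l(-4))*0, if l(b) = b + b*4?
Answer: 0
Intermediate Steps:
l(b) = 5*b (l(b) = b + 4*b = 5*b)
(42*l(-4))*0 = (42*(5*(-4)))*0 = (42*(-20))*0 = -840*0 = 0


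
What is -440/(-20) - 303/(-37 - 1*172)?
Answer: 4901/209 ≈ 23.450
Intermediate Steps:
-440/(-20) - 303/(-37 - 1*172) = -440*(-1/20) - 303/(-37 - 172) = 22 - 303/(-209) = 22 - 303*(-1/209) = 22 + 303/209 = 4901/209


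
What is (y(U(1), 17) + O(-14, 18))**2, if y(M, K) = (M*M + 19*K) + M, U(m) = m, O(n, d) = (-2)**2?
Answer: 108241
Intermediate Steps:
O(n, d) = 4
y(M, K) = M + M**2 + 19*K (y(M, K) = (M**2 + 19*K) + M = M + M**2 + 19*K)
(y(U(1), 17) + O(-14, 18))**2 = ((1 + 1**2 + 19*17) + 4)**2 = ((1 + 1 + 323) + 4)**2 = (325 + 4)**2 = 329**2 = 108241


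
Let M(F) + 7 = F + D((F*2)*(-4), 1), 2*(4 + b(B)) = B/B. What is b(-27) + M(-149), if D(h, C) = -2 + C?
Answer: -321/2 ≈ -160.50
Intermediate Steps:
b(B) = -7/2 (b(B) = -4 + (B/B)/2 = -4 + (1/2)*1 = -4 + 1/2 = -7/2)
M(F) = -8 + F (M(F) = -7 + (F + (-2 + 1)) = -7 + (F - 1) = -7 + (-1 + F) = -8 + F)
b(-27) + M(-149) = -7/2 + (-8 - 149) = -7/2 - 157 = -321/2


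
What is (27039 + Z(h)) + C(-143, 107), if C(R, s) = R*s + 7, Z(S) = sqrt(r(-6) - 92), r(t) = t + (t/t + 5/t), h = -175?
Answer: 11745 + I*sqrt(3522)/6 ≈ 11745.0 + 9.8911*I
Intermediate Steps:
r(t) = 1 + t + 5/t (r(t) = t + (1 + 5/t) = 1 + t + 5/t)
Z(S) = I*sqrt(3522)/6 (Z(S) = sqrt((1 - 6 + 5/(-6)) - 92) = sqrt((1 - 6 + 5*(-1/6)) - 92) = sqrt((1 - 6 - 5/6) - 92) = sqrt(-35/6 - 92) = sqrt(-587/6) = I*sqrt(3522)/6)
C(R, s) = 7 + R*s
(27039 + Z(h)) + C(-143, 107) = (27039 + I*sqrt(3522)/6) + (7 - 143*107) = (27039 + I*sqrt(3522)/6) + (7 - 15301) = (27039 + I*sqrt(3522)/6) - 15294 = 11745 + I*sqrt(3522)/6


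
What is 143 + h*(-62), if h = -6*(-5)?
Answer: -1717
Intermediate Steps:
h = 30
143 + h*(-62) = 143 + 30*(-62) = 143 - 1860 = -1717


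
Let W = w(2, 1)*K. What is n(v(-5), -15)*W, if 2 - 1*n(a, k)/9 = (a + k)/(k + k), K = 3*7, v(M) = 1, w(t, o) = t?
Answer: 2898/5 ≈ 579.60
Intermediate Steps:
K = 21
W = 42 (W = 2*21 = 42)
n(a, k) = 18 - 9*(a + k)/(2*k) (n(a, k) = 18 - 9*(a + k)/(k + k) = 18 - 9*(a + k)/(2*k))
n(v(-5), -15)*W = ((9/2)*(-1*1 + 3*(-15))/(-15))*42 = ((9/2)*(-1/15)*(-1 - 45))*42 = ((9/2)*(-1/15)*(-46))*42 = (69/5)*42 = 2898/5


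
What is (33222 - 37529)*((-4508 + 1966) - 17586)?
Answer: 86691296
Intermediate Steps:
(33222 - 37529)*((-4508 + 1966) - 17586) = -4307*(-2542 - 17586) = -4307*(-20128) = 86691296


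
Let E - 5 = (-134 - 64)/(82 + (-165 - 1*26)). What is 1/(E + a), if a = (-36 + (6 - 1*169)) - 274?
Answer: -109/50814 ≈ -0.0021451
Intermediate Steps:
E = 743/109 (E = 5 + (-134 - 64)/(82 + (-165 - 1*26)) = 5 - 198/(82 + (-165 - 26)) = 5 - 198/(82 - 191) = 5 - 198/(-109) = 5 - 198*(-1/109) = 5 + 198/109 = 743/109 ≈ 6.8165)
a = -473 (a = (-36 + (6 - 169)) - 274 = (-36 - 163) - 274 = -199 - 274 = -473)
1/(E + a) = 1/(743/109 - 473) = 1/(-50814/109) = -109/50814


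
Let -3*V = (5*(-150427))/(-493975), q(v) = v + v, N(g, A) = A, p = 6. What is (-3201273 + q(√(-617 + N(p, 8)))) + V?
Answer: -948809448532/296385 + 2*I*√609 ≈ -3.2013e+6 + 49.356*I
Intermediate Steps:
q(v) = 2*v
V = -150427/296385 (V = -5*(-150427)/(3*(-493975)) = -(-752135)*(-1)/(3*493975) = -⅓*150427/98795 = -150427/296385 ≈ -0.50754)
(-3201273 + q(√(-617 + N(p, 8)))) + V = (-3201273 + 2*√(-617 + 8)) - 150427/296385 = (-3201273 + 2*√(-609)) - 150427/296385 = (-3201273 + 2*(I*√609)) - 150427/296385 = (-3201273 + 2*I*√609) - 150427/296385 = -948809448532/296385 + 2*I*√609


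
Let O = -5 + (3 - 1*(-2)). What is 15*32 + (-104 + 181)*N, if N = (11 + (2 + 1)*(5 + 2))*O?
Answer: 480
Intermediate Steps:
O = 0 (O = -5 + (3 + 2) = -5 + 5 = 0)
N = 0 (N = (11 + (2 + 1)*(5 + 2))*0 = (11 + 3*7)*0 = (11 + 21)*0 = 32*0 = 0)
15*32 + (-104 + 181)*N = 15*32 + (-104 + 181)*0 = 480 + 77*0 = 480 + 0 = 480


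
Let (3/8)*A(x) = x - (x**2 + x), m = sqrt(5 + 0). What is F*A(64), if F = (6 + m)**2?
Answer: -1343488/3 - 131072*sqrt(5) ≈ -7.4092e+5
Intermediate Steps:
m = sqrt(5) ≈ 2.2361
A(x) = -8*x**2/3 (A(x) = 8*(x - (x**2 + x))/3 = 8*(x - (x + x**2))/3 = 8*(x + (-x - x**2))/3 = 8*(-x**2)/3 = -8*x**2/3)
F = (6 + sqrt(5))**2 ≈ 67.833
F*A(64) = (6 + sqrt(5))**2*(-8/3*64**2) = (6 + sqrt(5))**2*(-8/3*4096) = (6 + sqrt(5))**2*(-32768/3) = -32768*(6 + sqrt(5))**2/3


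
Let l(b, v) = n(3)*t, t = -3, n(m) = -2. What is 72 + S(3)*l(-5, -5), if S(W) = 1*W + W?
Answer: 108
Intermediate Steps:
S(W) = 2*W (S(W) = W + W = 2*W)
l(b, v) = 6 (l(b, v) = -2*(-3) = 6)
72 + S(3)*l(-5, -5) = 72 + (2*3)*6 = 72 + 6*6 = 72 + 36 = 108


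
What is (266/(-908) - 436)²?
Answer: 39234497929/206116 ≈ 1.9035e+5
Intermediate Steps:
(266/(-908) - 436)² = (266*(-1/908) - 436)² = (-133/454 - 436)² = (-198077/454)² = 39234497929/206116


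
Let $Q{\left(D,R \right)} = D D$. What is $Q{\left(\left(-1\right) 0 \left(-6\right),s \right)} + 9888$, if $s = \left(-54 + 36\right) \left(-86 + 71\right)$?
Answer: $9888$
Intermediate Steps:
$s = 270$ ($s = \left(-18\right) \left(-15\right) = 270$)
$Q{\left(D,R \right)} = D^{2}$
$Q{\left(\left(-1\right) 0 \left(-6\right),s \right)} + 9888 = \left(\left(-1\right) 0 \left(-6\right)\right)^{2} + 9888 = \left(0 \left(-6\right)\right)^{2} + 9888 = 0^{2} + 9888 = 0 + 9888 = 9888$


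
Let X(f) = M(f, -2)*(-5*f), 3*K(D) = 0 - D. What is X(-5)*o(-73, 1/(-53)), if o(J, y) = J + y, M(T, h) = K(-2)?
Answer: -64500/53 ≈ -1217.0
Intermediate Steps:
K(D) = -D/3 (K(D) = (0 - D)/3 = (-D)/3 = -D/3)
M(T, h) = ⅔ (M(T, h) = -⅓*(-2) = ⅔)
X(f) = -10*f/3 (X(f) = 2*(-5*f)/3 = -10*f/3)
X(-5)*o(-73, 1/(-53)) = (-10/3*(-5))*(-73 + 1/(-53)) = 50*(-73 - 1/53)/3 = (50/3)*(-3870/53) = -64500/53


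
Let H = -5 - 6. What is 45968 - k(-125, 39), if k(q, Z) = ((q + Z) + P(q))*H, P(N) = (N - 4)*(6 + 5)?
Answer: 29413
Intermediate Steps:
P(N) = -44 + 11*N (P(N) = (-4 + N)*11 = -44 + 11*N)
H = -11
k(q, Z) = 484 - 132*q - 11*Z (k(q, Z) = ((q + Z) + (-44 + 11*q))*(-11) = ((Z + q) + (-44 + 11*q))*(-11) = (-44 + Z + 12*q)*(-11) = 484 - 132*q - 11*Z)
45968 - k(-125, 39) = 45968 - (484 - 132*(-125) - 11*39) = 45968 - (484 + 16500 - 429) = 45968 - 1*16555 = 45968 - 16555 = 29413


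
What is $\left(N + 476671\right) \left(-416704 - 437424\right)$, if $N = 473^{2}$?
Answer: $-598231251200$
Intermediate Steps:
$N = 223729$
$\left(N + 476671\right) \left(-416704 - 437424\right) = \left(223729 + 476671\right) \left(-416704 - 437424\right) = 700400 \left(-854128\right) = -598231251200$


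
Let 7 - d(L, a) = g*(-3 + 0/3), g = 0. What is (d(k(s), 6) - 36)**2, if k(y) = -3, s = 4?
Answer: 841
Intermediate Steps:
d(L, a) = 7 (d(L, a) = 7 - 0*(-3 + 0/3) = 7 - 0*(-3 + 0*(1/3)) = 7 - 0*(-3 + 0) = 7 - 0*(-3) = 7 - 1*0 = 7 + 0 = 7)
(d(k(s), 6) - 36)**2 = (7 - 36)**2 = (-29)**2 = 841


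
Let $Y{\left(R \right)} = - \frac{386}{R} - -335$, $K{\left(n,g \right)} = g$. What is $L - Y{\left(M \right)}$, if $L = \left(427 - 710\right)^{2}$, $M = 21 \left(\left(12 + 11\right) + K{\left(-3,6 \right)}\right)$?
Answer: $\frac{48570572}{609} \approx 79755.0$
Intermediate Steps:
$M = 609$ ($M = 21 \left(\left(12 + 11\right) + 6\right) = 21 \left(23 + 6\right) = 21 \cdot 29 = 609$)
$Y{\left(R \right)} = 335 - \frac{386}{R}$ ($Y{\left(R \right)} = - \frac{386}{R} + 335 = 335 - \frac{386}{R}$)
$L = 80089$ ($L = \left(-283\right)^{2} = 80089$)
$L - Y{\left(M \right)} = 80089 - \left(335 - \frac{386}{609}\right) = 80089 - \frac{203629}{609} = \frac{48570572}{609}$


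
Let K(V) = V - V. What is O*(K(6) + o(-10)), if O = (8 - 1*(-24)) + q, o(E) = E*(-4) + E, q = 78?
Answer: 3300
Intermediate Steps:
K(V) = 0
o(E) = -3*E (o(E) = -4*E + E = -3*E)
O = 110 (O = (8 - 1*(-24)) + 78 = (8 + 24) + 78 = 32 + 78 = 110)
O*(K(6) + o(-10)) = 110*(0 - 3*(-10)) = 110*(0 + 30) = 110*30 = 3300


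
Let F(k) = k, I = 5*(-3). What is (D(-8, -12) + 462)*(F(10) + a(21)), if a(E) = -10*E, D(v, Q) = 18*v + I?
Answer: -60600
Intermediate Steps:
I = -15
D(v, Q) = -15 + 18*v (D(v, Q) = 18*v - 15 = -15 + 18*v)
(D(-8, -12) + 462)*(F(10) + a(21)) = ((-15 + 18*(-8)) + 462)*(10 - 10*21) = ((-15 - 144) + 462)*(10 - 210) = (-159 + 462)*(-200) = 303*(-200) = -60600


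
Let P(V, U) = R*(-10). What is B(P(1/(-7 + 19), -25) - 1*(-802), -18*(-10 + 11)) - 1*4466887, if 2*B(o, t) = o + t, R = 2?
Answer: -4466505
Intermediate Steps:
P(V, U) = -20 (P(V, U) = 2*(-10) = -20)
B(o, t) = o/2 + t/2 (B(o, t) = (o + t)/2 = o/2 + t/2)
B(P(1/(-7 + 19), -25) - 1*(-802), -18*(-10 + 11)) - 1*4466887 = ((-20 - 1*(-802))/2 + (-18*(-10 + 11))/2) - 1*4466887 = ((-20 + 802)/2 + (-18*1)/2) - 4466887 = ((½)*782 + (½)*(-18)) - 4466887 = (391 - 9) - 4466887 = 382 - 4466887 = -4466505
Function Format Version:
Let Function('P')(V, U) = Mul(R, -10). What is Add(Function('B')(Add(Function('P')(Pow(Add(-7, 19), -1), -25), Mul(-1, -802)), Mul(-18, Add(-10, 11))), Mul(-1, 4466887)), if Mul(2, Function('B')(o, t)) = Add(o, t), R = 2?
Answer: -4466505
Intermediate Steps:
Function('P')(V, U) = -20 (Function('P')(V, U) = Mul(2, -10) = -20)
Function('B')(o, t) = Add(Mul(Rational(1, 2), o), Mul(Rational(1, 2), t)) (Function('B')(o, t) = Mul(Rational(1, 2), Add(o, t)) = Add(Mul(Rational(1, 2), o), Mul(Rational(1, 2), t)))
Add(Function('B')(Add(Function('P')(Pow(Add(-7, 19), -1), -25), Mul(-1, -802)), Mul(-18, Add(-10, 11))), Mul(-1, 4466887)) = Add(Add(Mul(Rational(1, 2), Add(-20, Mul(-1, -802))), Mul(Rational(1, 2), Mul(-18, Add(-10, 11)))), Mul(-1, 4466887)) = Add(Add(Mul(Rational(1, 2), Add(-20, 802)), Mul(Rational(1, 2), Mul(-18, 1))), -4466887) = Add(Add(Mul(Rational(1, 2), 782), Mul(Rational(1, 2), -18)), -4466887) = Add(Add(391, -9), -4466887) = Add(382, -4466887) = -4466505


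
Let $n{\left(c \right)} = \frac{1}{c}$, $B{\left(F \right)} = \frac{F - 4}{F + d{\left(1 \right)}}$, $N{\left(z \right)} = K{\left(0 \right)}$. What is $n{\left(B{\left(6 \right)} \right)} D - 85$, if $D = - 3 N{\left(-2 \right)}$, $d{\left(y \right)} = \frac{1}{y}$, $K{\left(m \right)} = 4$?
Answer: $-127$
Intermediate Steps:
$N{\left(z \right)} = 4$
$B{\left(F \right)} = \frac{-4 + F}{1 + F}$ ($B{\left(F \right)} = \frac{F - 4}{F + 1^{-1}} = \frac{-4 + F}{F + 1} = \frac{-4 + F}{1 + F}$)
$D = -12$ ($D = \left(-3\right) 4 = -12$)
$n{\left(B{\left(6 \right)} \right)} D - 85 = \frac{1}{\frac{1}{1 + 6} \left(-4 + 6\right)} \left(-12\right) - 85 = \frac{1}{\frac{1}{7} \cdot 2} \left(-12\right) - 85 = \frac{1}{\frac{2}{7}} \left(-12\right) - 85 = \frac{7}{2} \left(-12\right) - 85 = -42 - 85 = -127$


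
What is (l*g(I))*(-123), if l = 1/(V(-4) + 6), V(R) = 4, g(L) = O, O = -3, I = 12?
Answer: 369/10 ≈ 36.900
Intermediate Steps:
g(L) = -3
l = ⅒ (l = 1/(4 + 6) = 1/10 = ⅒ ≈ 0.10000)
(l*g(I))*(-123) = ((⅒)*(-3))*(-123) = -3/10*(-123) = 369/10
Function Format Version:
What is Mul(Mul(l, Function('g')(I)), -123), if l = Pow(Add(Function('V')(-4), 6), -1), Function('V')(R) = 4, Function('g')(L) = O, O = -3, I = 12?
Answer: Rational(369, 10) ≈ 36.900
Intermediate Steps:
Function('g')(L) = -3
l = Rational(1, 10) (l = Pow(Add(4, 6), -1) = Pow(10, -1) = Rational(1, 10) ≈ 0.10000)
Mul(Mul(l, Function('g')(I)), -123) = Mul(Mul(Rational(1, 10), -3), -123) = Mul(Rational(-3, 10), -123) = Rational(369, 10)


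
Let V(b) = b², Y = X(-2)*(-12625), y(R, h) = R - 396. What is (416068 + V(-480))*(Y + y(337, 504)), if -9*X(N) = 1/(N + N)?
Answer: -2383689133/9 ≈ -2.6485e+8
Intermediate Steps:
y(R, h) = -396 + R
X(N) = -1/(18*N) (X(N) = -1/(9*(N + N)) = -1/(2*N)/9 = -1/(18*N))
Y = -12625/36 (Y = -1/18/(-2)*(-12625) = -1/18*(-½)*(-12625) = (1/36)*(-12625) = -12625/36 ≈ -350.69)
(416068 + V(-480))*(Y + y(337, 504)) = (416068 + (-480)²)*(-12625/36 + (-396 + 337)) = (416068 + 230400)*(-12625/36 - 59) = 646468*(-14749/36) = -2383689133/9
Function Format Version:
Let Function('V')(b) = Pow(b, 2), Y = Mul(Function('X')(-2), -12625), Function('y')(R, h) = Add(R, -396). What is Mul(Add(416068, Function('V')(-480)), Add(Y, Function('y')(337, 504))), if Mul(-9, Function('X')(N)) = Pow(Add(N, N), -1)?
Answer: Rational(-2383689133, 9) ≈ -2.6485e+8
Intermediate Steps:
Function('y')(R, h) = Add(-396, R)
Function('X')(N) = Mul(Rational(-1, 18), Pow(N, -1)) (Function('X')(N) = Mul(Rational(-1, 9), Pow(Add(N, N), -1)) = Mul(Rational(-1, 9), Pow(Mul(2, N), -1)) = Mul(Rational(-1, 9), Mul(Rational(1, 2), Pow(N, -1))) = Mul(Rational(-1, 18), Pow(N, -1)))
Y = Rational(-12625, 36) (Y = Mul(Mul(Rational(-1, 18), Pow(-2, -1)), -12625) = Mul(Mul(Rational(-1, 18), Rational(-1, 2)), -12625) = Mul(Rational(1, 36), -12625) = Rational(-12625, 36) ≈ -350.69)
Mul(Add(416068, Function('V')(-480)), Add(Y, Function('y')(337, 504))) = Mul(Add(416068, Pow(-480, 2)), Add(Rational(-12625, 36), Add(-396, 337))) = Mul(Add(416068, 230400), Add(Rational(-12625, 36), -59)) = Mul(646468, Rational(-14749, 36)) = Rational(-2383689133, 9)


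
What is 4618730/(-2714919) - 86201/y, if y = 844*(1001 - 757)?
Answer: -1185191513999/559099559184 ≈ -2.1198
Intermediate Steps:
y = 205936 (y = 844*244 = 205936)
4618730/(-2714919) - 86201/y = 4618730/(-2714919) - 86201/205936 = 4618730*(-1/2714919) - 86201*1/205936 = -4618730/2714919 - 86201/205936 = -1185191513999/559099559184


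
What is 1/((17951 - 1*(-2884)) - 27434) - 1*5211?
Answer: -34387390/6599 ≈ -5211.0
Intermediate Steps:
1/((17951 - 1*(-2884)) - 27434) - 1*5211 = 1/((17951 + 2884) - 27434) - 5211 = 1/(20835 - 27434) - 5211 = 1/(-6599) - 5211 = -1/6599 - 5211 = -34387390/6599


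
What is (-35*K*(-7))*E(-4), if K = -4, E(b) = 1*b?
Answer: 3920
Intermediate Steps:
E(b) = b
(-35*K*(-7))*E(-4) = -(-140)*(-7)*(-4) = -35*28*(-4) = -980*(-4) = 3920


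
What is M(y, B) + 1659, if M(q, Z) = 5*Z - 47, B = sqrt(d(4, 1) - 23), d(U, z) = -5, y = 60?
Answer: 1612 + 10*I*sqrt(7) ≈ 1612.0 + 26.458*I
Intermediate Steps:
B = 2*I*sqrt(7) (B = sqrt(-5 - 23) = sqrt(-28) = 2*I*sqrt(7) ≈ 5.2915*I)
M(q, Z) = -47 + 5*Z
M(y, B) + 1659 = (-47 + 5*(2*I*sqrt(7))) + 1659 = (-47 + 10*I*sqrt(7)) + 1659 = 1612 + 10*I*sqrt(7)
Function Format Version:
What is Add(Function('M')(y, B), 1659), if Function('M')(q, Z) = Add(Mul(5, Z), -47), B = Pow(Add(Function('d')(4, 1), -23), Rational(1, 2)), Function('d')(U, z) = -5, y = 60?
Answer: Add(1612, Mul(10, I, Pow(7, Rational(1, 2)))) ≈ Add(1612.0, Mul(26.458, I))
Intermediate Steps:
B = Mul(2, I, Pow(7, Rational(1, 2))) (B = Pow(Add(-5, -23), Rational(1, 2)) = Pow(-28, Rational(1, 2)) = Mul(2, I, Pow(7, Rational(1, 2))) ≈ Mul(5.2915, I))
Function('M')(q, Z) = Add(-47, Mul(5, Z))
Add(Function('M')(y, B), 1659) = Add(Add(-47, Mul(5, Mul(2, I, Pow(7, Rational(1, 2))))), 1659) = Add(Add(-47, Mul(10, I, Pow(7, Rational(1, 2)))), 1659) = Add(1612, Mul(10, I, Pow(7, Rational(1, 2))))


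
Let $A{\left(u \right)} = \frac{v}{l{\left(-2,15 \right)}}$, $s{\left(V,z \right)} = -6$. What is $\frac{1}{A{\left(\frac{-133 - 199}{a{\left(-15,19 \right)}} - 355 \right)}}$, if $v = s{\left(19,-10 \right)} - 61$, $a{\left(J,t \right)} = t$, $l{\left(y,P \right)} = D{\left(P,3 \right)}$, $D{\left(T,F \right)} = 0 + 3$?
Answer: $- \frac{3}{67} \approx -0.044776$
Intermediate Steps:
$D{\left(T,F \right)} = 3$
$l{\left(y,P \right)} = 3$
$v = -67$ ($v = -6 - 61 = -67$)
$A{\left(u \right)} = - \frac{67}{3}$
$\frac{1}{A{\left(\frac{-133 - 199}{a{\left(-15,19 \right)}} - 355 \right)}} = \frac{1}{- \frac{67}{3}} = - \frac{3}{67}$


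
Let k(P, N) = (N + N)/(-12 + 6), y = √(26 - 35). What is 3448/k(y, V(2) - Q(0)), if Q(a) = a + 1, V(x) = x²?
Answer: -3448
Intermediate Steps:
Q(a) = 1 + a
y = 3*I (y = √(-9) = 3*I ≈ 3.0*I)
k(P, N) = -N/3 (k(P, N) = (2*N)/(-6) = (2*N)*(-⅙) = -N/3)
3448/k(y, V(2) - Q(0)) = 3448/((-(2² - (1 + 0))/3)) = 3448/((-(4 - 1*1)/3)) = 3448/((-(4 - 1)/3)) = 3448/((-⅓*3)) = 3448/(-1) = 3448*(-1) = -3448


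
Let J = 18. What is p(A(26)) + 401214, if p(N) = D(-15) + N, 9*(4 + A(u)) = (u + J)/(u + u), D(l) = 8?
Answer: 46942517/117 ≈ 4.0122e+5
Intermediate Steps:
A(u) = -4 + (18 + u)/(18*u) (A(u) = -4 + ((u + 18)/(u + u))/9 = -4 + ((18 + u)/((2*u)))/9 = -4 + ((18 + u)*(1/(2*u)))/9 = -4 + ((18 + u)/(2*u))/9 = -4 + (18 + u)/(18*u))
p(N) = 8 + N
p(A(26)) + 401214 = (8 + (-71/18 + 1/26)) + 401214 = (8 - 457/117) + 401214 = 479/117 + 401214 = 46942517/117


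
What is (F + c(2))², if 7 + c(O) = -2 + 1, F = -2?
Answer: 100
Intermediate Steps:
c(O) = -8 (c(O) = -7 + (-2 + 1) = -7 - 1 = -8)
(F + c(2))² = (-2 - 8)² = (-10)² = 100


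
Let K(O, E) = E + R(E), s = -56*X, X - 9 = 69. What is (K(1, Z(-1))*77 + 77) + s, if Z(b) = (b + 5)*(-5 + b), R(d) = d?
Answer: -7987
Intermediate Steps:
X = 78 (X = 9 + 69 = 78)
Z(b) = (-5 + b)*(5 + b) (Z(b) = (5 + b)*(-5 + b) = (-5 + b)*(5 + b))
s = -4368 (s = -56*78 = -4368)
K(O, E) = 2*E (K(O, E) = E + E = 2*E)
(K(1, Z(-1))*77 + 77) + s = ((2*(-25 + (-1)**2))*77 + 77) - 4368 = ((2*(-25 + 1))*77 + 77) - 4368 = ((2*(-24))*77 + 77) - 4368 = (-48*77 + 77) - 4368 = (-3696 + 77) - 4368 = -3619 - 4368 = -7987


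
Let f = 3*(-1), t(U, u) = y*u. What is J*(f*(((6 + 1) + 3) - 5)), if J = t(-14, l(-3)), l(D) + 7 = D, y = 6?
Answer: 900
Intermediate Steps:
l(D) = -7 + D
t(U, u) = 6*u
f = -3
J = -60 (J = 6*(-7 - 3) = 6*(-10) = -60)
J*(f*(((6 + 1) + 3) - 5)) = -(-180)*(((6 + 1) + 3) - 5) = -(-180)*((7 + 3) - 5) = -(-180)*(10 - 5) = -(-180)*5 = -60*(-15) = 900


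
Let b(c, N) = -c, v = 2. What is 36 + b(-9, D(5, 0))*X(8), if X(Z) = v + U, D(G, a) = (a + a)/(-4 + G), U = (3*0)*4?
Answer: 54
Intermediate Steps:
U = 0 (U = 0*4 = 0)
D(G, a) = 2*a/(-4 + G) (D(G, a) = (2*a)/(-4 + G) = 2*a/(-4 + G))
X(Z) = 2 (X(Z) = 2 + 0 = 2)
36 + b(-9, D(5, 0))*X(8) = 36 - 1*(-9)*2 = 36 + 9*2 = 36 + 18 = 54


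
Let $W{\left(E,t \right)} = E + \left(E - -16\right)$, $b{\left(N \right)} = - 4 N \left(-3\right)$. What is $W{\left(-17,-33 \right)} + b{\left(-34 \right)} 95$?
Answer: $-38778$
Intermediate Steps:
$b{\left(N \right)} = 12 N$
$W{\left(E,t \right)} = 16 + 2 E$ ($W{\left(E,t \right)} = E + \left(E + 16\right) = E + \left(16 + E\right) = 16 + 2 E$)
$W{\left(-17,-33 \right)} + b{\left(-34 \right)} 95 = \left(16 + 2 \left(-17\right)\right) + 12 \left(-34\right) 95 = \left(16 - 34\right) - 38760 = -18 - 38760 = -38778$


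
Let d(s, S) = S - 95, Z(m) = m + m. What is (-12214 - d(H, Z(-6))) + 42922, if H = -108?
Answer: 30815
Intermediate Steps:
Z(m) = 2*m
d(s, S) = -95 + S
(-12214 - d(H, Z(-6))) + 42922 = (-12214 - (-95 + 2*(-6))) + 42922 = (-12214 - (-95 - 12)) + 42922 = (-12214 - 1*(-107)) + 42922 = (-12214 + 107) + 42922 = -12107 + 42922 = 30815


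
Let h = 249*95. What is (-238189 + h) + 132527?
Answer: -82007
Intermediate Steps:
h = 23655
(-238189 + h) + 132527 = (-238189 + 23655) + 132527 = -214534 + 132527 = -82007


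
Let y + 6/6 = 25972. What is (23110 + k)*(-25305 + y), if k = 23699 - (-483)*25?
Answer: 39216744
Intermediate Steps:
y = 25971 (y = -1 + 25972 = 25971)
k = 35774 (k = 23699 - 1*(-12075) = 23699 + 12075 = 35774)
(23110 + k)*(-25305 + y) = (23110 + 35774)*(-25305 + 25971) = 58884*666 = 39216744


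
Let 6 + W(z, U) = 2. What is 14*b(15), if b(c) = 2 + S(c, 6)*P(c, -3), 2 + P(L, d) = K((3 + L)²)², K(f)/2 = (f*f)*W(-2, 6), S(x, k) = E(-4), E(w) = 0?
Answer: 28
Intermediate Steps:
W(z, U) = -4 (W(z, U) = -6 + 2 = -4)
S(x, k) = 0
K(f) = -8*f² (K(f) = 2*((f*f)*(-4)) = 2*(f²*(-4)) = 2*(-4*f²) = -8*f²)
P(L, d) = -2 + 64*(3 + L)⁸ (P(L, d) = -2 + (-8*(3 + L)⁴)² = -2 + 64*(3 + L)⁸)
b(c) = 2 (b(c) = 2 + 0*(-2 + 64*(3 + c)⁸) = 2 + 0 = 2)
14*b(15) = 14*2 = 28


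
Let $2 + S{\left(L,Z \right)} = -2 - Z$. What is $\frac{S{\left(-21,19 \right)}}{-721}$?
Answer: $\frac{23}{721} \approx 0.0319$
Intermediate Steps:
$S{\left(L,Z \right)} = -4 - Z$ ($S{\left(L,Z \right)} = -2 - \left(2 + Z\right) = -4 - Z$)
$\frac{S{\left(-21,19 \right)}}{-721} = \frac{-4 - 19}{-721} = \left(-4 - 19\right) \left(- \frac{1}{721}\right) = \left(-23\right) \left(- \frac{1}{721}\right) = \frac{23}{721}$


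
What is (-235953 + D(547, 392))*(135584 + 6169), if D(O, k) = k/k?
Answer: -33446903856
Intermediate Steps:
D(O, k) = 1
(-235953 + D(547, 392))*(135584 + 6169) = (-235953 + 1)*(135584 + 6169) = -235952*141753 = -33446903856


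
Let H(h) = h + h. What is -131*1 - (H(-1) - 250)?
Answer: 121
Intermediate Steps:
H(h) = 2*h
-131*1 - (H(-1) - 250) = -131*1 - (2*(-1) - 250) = -131 - (-2 - 250) = -131 - 1*(-252) = -131 + 252 = 121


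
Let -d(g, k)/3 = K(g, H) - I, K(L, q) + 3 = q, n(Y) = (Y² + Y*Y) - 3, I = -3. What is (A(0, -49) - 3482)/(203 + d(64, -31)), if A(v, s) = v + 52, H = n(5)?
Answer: -1715/31 ≈ -55.323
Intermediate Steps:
n(Y) = -3 + 2*Y² (n(Y) = (Y² + Y²) - 3 = 2*Y² - 3 = -3 + 2*Y²)
H = 47 (H = -3 + 2*5² = -3 + 2*25 = -3 + 50 = 47)
A(v, s) = 52 + v
K(L, q) = -3 + q
d(g, k) = -141 (d(g, k) = -3*((-3 + 47) - 1*(-3)) = -3*(44 + 3) = -3*47 = -141)
(A(0, -49) - 3482)/(203 + d(64, -31)) = ((52 + 0) - 3482)/(203 - 141) = (52 - 3482)/62 = -3430*1/62 = -1715/31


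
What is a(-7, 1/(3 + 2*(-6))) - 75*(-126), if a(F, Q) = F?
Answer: 9443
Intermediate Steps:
a(-7, 1/(3 + 2*(-6))) - 75*(-126) = -7 - 75*(-126) = -7 + 9450 = 9443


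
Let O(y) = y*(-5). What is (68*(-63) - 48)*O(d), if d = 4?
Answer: 86640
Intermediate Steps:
O(y) = -5*y
(68*(-63) - 48)*O(d) = (68*(-63) - 48)*(-5*4) = (-4284 - 48)*(-20) = -4332*(-20) = 86640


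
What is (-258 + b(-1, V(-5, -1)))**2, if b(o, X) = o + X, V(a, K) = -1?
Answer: 67600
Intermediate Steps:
b(o, X) = X + o
(-258 + b(-1, V(-5, -1)))**2 = (-258 + (-1 - 1))**2 = (-258 - 2)**2 = (-260)**2 = 67600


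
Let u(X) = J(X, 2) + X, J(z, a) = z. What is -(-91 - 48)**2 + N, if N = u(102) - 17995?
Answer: -37112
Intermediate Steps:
u(X) = 2*X (u(X) = X + X = 2*X)
N = -17791 (N = 2*102 - 17995 = 204 - 17995 = -17791)
-(-91 - 48)**2 + N = -(-91 - 48)**2 - 17791 = -1*(-139)**2 - 17791 = -1*19321 - 17791 = -19321 - 17791 = -37112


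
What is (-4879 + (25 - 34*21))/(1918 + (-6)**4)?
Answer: -2784/1607 ≈ -1.7324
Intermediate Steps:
(-4879 + (25 - 34*21))/(1918 + (-6)**4) = (-4879 + (25 - 714))/(1918 + 1296) = (-4879 - 689)/3214 = -5568*1/3214 = -2784/1607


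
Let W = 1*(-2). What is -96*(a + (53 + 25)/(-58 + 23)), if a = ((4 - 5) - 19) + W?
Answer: 81408/35 ≈ 2325.9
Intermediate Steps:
W = -2
a = -22 (a = ((4 - 5) - 19) - 2 = (-1 - 19) - 2 = -20 - 2 = -22)
-96*(a + (53 + 25)/(-58 + 23)) = -96*(-22 + (53 + 25)/(-58 + 23)) = -96*(-22 + 78/(-35)) = -96*(-22 + 78*(-1/35)) = -96*(-22 - 78/35) = -96*(-848/35) = 81408/35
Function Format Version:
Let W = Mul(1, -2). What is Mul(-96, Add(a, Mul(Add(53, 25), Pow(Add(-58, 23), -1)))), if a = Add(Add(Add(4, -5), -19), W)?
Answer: Rational(81408, 35) ≈ 2325.9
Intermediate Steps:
W = -2
a = -22 (a = Add(Add(Add(4, -5), -19), -2) = Add(Add(-1, -19), -2) = Add(-20, -2) = -22)
Mul(-96, Add(a, Mul(Add(53, 25), Pow(Add(-58, 23), -1)))) = Mul(-96, Add(-22, Mul(Add(53, 25), Pow(Add(-58, 23), -1)))) = Mul(-96, Add(-22, Mul(78, Pow(-35, -1)))) = Mul(-96, Add(-22, Mul(78, Rational(-1, 35)))) = Mul(-96, Add(-22, Rational(-78, 35))) = Mul(-96, Rational(-848, 35)) = Rational(81408, 35)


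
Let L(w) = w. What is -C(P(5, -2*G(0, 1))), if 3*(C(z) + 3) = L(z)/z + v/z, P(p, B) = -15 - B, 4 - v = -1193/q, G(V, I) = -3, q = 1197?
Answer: 207077/75411 ≈ 2.7460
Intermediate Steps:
v = 5981/1197 (v = 4 - (-1193)/1197 = 4 - 1*(-1193/1197) = 4 + 1193/1197 = 5981/1197 ≈ 4.9967)
C(z) = -8/3 + 5981/(3591*z) (C(z) = -3 + (z/z + 5981/(1197*z))/3 = -3 + (1 + 5981/(1197*z))/3 = -3 + (1/3 + 5981/(3591*z)) = -8/3 + 5981/(3591*z))
-C(P(5, -2*G(0, 1))) = -(5981 - 9576*(-15 - (-2)*(-3)))/(3591*(-15 - (-2)*(-3))) = -(5981 - 9576*(-15 - 1*6))/(3591*(-15 - 1*6)) = -(5981 - 9576*(-15 - 6))/(3591*(-15 - 6)) = -(5981 - 9576*(-21))/(3591*(-21)) = -(-1)*(5981 + 201096)/(3591*21) = -(-1)*207077/(3591*21) = -1*(-207077/75411) = 207077/75411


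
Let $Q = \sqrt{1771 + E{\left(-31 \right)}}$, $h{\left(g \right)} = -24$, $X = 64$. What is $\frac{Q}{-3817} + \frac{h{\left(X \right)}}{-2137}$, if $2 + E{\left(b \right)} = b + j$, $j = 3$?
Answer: $\frac{24}{2137} - \frac{\sqrt{1741}}{3817} \approx 0.00029926$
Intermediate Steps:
$E{\left(b \right)} = 1 + b$ ($E{\left(b \right)} = -2 + \left(b + 3\right) = -2 + \left(3 + b\right) = 1 + b$)
$Q = \sqrt{1741}$ ($Q = \sqrt{1771 + \left(1 - 31\right)} = \sqrt{1771 - 30} = \sqrt{1741} \approx 41.725$)
$\frac{Q}{-3817} + \frac{h{\left(X \right)}}{-2137} = \frac{\sqrt{1741}}{-3817} - \frac{24}{-2137} = \sqrt{1741} \left(- \frac{1}{3817}\right) - - \frac{24}{2137} = - \frac{\sqrt{1741}}{3817} + \frac{24}{2137} = \frac{24}{2137} - \frac{\sqrt{1741}}{3817}$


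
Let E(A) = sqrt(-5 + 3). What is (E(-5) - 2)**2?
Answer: (2 - I*sqrt(2))**2 ≈ 2.0 - 5.6569*I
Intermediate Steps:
E(A) = I*sqrt(2) (E(A) = sqrt(-2) = I*sqrt(2))
(E(-5) - 2)**2 = (I*sqrt(2) - 2)**2 = (-2 + I*sqrt(2))**2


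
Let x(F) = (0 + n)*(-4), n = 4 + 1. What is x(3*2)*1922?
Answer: -38440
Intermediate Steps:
n = 5
x(F) = -20 (x(F) = (0 + 5)*(-4) = 5*(-4) = -20)
x(3*2)*1922 = -20*1922 = -38440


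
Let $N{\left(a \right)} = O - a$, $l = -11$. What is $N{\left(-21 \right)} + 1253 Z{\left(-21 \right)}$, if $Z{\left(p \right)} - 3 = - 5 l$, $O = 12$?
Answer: $72707$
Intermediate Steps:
$N{\left(a \right)} = 12 - a$
$Z{\left(p \right)} = 58$ ($Z{\left(p \right)} = 3 - -55 = 3 + 55 = 58$)
$N{\left(-21 \right)} + 1253 Z{\left(-21 \right)} = \left(12 - -21\right) + 1253 \cdot 58 = \left(12 + 21\right) + 72674 = 33 + 72674 = 72707$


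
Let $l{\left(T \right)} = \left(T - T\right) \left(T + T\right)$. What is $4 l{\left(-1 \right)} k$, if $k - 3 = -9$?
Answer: $0$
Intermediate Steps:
$k = -6$ ($k = 3 - 9 = -6$)
$l{\left(T \right)} = 0$ ($l{\left(T \right)} = 0 \cdot 2 T = 0$)
$4 l{\left(-1 \right)} k = 4 \cdot 0 \left(-6\right) = 0 \left(-6\right) = 0$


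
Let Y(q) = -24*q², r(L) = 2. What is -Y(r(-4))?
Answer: 96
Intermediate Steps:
-Y(r(-4)) = -(-24)*2² = -(-24)*4 = -1*(-96) = 96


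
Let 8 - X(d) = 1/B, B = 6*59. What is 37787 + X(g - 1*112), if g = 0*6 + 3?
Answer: 13379429/354 ≈ 37795.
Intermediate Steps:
B = 354
g = 3 (g = 0 + 3 = 3)
X(d) = 2831/354 (X(d) = 8 - 1/354 = 2831/354)
37787 + X(g - 1*112) = 37787 + 2831/354 = 13379429/354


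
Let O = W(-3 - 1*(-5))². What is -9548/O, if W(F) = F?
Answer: -2387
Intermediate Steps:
O = 4 (O = (-3 - 1*(-5))² = (-3 + 5)² = 2² = 4)
-9548/O = -9548/4 = -9548*¼ = -2387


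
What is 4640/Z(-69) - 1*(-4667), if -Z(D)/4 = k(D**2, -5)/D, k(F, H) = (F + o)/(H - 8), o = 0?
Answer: 306943/69 ≈ 4448.5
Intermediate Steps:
k(F, H) = F/(-8 + H) (k(F, H) = (F + 0)/(H - 8) = F/(-8 + H))
Z(D) = 4*D/13 (Z(D) = -4*D**2/(-8 - 5)/D = -4*D**2/(-13)/D = -4*D**2*(-1/13)/D = -4*(-D**2/13)/D = -(-4)*D/13 = 4*D/13)
4640/Z(-69) - 1*(-4667) = 4640/(((4/13)*(-69))) - 1*(-4667) = 4640/(-276/13) + 4667 = 4640*(-13/276) + 4667 = -15080/69 + 4667 = 306943/69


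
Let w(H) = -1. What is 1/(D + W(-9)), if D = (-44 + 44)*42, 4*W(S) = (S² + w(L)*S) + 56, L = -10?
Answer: 2/73 ≈ 0.027397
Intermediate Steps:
W(S) = 14 - S/4 + S²/4 (W(S) = ((S² - S) + 56)/4 = (56 + S² - S)/4 = 14 - S/4 + S²/4)
D = 0 (D = 0*42 = 0)
1/(D + W(-9)) = 1/(0 + (14 - ¼*(-9) + (¼)*(-9)²)) = 1/(0 + (14 + 9/4 + (¼)*81)) = 1/(0 + (14 + 9/4 + 81/4)) = 1/(0 + 73/2) = 1/(73/2) = 2/73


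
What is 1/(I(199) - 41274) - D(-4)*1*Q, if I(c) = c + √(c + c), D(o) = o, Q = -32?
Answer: -215955910131/1687155227 - √398/1687155227 ≈ -128.00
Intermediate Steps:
I(c) = c + √2*√c (I(c) = c + √(2*c) = c + √2*√c)
1/(I(199) - 41274) - D(-4)*1*Q = 1/((199 + √2*√199) - 41274) - (-4*1)*(-32) = 1/((199 + √398) - 41274) - (-4)*(-32) = 1/(-41075 + √398) - 1*128 = 1/(-41075 + √398) - 128 = -128 + 1/(-41075 + √398)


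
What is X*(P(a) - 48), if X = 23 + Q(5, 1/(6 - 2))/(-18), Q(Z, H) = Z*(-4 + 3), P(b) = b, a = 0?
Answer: -3352/3 ≈ -1117.3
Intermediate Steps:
Q(Z, H) = -Z (Q(Z, H) = Z*(-1) = -Z)
X = 419/18 (X = 23 - 1*5/(-18) = 23 - 5*(-1/18) = 23 + 5/18 = 419/18 ≈ 23.278)
X*(P(a) - 48) = 419*(0 - 48)/18 = (419/18)*(-48) = -3352/3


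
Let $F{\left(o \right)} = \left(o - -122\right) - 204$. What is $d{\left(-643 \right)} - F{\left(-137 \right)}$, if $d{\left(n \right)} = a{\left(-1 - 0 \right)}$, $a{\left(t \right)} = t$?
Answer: $218$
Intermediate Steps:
$d{\left(n \right)} = -1$ ($d{\left(n \right)} = -1 - 0 = -1 + 0 = -1$)
$F{\left(o \right)} = -82 + o$ ($F{\left(o \right)} = \left(o + 122\right) - 204 = \left(122 + o\right) - 204 = -82 + o$)
$d{\left(-643 \right)} - F{\left(-137 \right)} = -1 - \left(-82 - 137\right) = -1 - -219 = -1 + 219 = 218$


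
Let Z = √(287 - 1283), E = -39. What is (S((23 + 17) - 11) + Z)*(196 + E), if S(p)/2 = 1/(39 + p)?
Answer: 157/34 + 314*I*√249 ≈ 4.6176 + 4954.8*I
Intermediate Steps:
S(p) = 2/(39 + p)
Z = 2*I*√249 (Z = √(-996) = 2*I*√249 ≈ 31.559*I)
(S((23 + 17) - 11) + Z)*(196 + E) = (2/(39 + ((23 + 17) - 11)) + 2*I*√249)*(196 - 39) = (2/(39 + (40 - 11)) + 2*I*√249)*157 = (2/(39 + 29) + 2*I*√249)*157 = (2/68 + 2*I*√249)*157 = (2*(1/68) + 2*I*√249)*157 = (1/34 + 2*I*√249)*157 = 157/34 + 314*I*√249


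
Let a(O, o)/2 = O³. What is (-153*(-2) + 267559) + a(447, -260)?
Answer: 178897111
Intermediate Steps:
a(O, o) = 2*O³
(-153*(-2) + 267559) + a(447, -260) = (-153*(-2) + 267559) + 2*447³ = (306 + 267559) + 2*89314623 = 267865 + 178629246 = 178897111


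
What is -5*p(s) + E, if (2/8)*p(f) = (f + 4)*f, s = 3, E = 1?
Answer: -419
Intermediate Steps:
p(f) = 4*f*(4 + f) (p(f) = 4*((f + 4)*f) = 4*((4 + f)*f) = 4*(f*(4 + f)) = 4*f*(4 + f))
-5*p(s) + E = -20*3*(4 + 3) + 1 = -20*3*7 + 1 = -5*84 + 1 = -420 + 1 = -419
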